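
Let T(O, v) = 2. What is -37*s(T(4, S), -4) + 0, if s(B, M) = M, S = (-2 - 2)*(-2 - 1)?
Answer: 148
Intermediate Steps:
S = 12 (S = -4*(-3) = 12)
-37*s(T(4, S), -4) + 0 = -37*(-4) + 0 = 148 + 0 = 148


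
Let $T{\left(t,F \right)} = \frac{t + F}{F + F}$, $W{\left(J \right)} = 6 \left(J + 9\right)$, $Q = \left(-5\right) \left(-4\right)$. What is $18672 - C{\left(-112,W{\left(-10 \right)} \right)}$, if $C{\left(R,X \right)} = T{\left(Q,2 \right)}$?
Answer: $\frac{37333}{2} \approx 18667.0$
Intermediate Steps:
$Q = 20$
$W{\left(J \right)} = 54 + 6 J$ ($W{\left(J \right)} = 6 \left(9 + J\right) = 54 + 6 J$)
$T{\left(t,F \right)} = \frac{F + t}{2 F}$
$C{\left(R,X \right)} = \frac{11}{2}$ ($C{\left(R,X \right)} = \frac{2 + 20}{2 \cdot 2} = \frac{1}{2} \cdot \frac{1}{2} \cdot 22 = \frac{11}{2}$)
$18672 - C{\left(-112,W{\left(-10 \right)} \right)} = 18672 - \frac{11}{2} = \frac{37333}{2}$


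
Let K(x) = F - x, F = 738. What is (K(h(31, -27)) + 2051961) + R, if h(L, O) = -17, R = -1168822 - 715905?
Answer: 167989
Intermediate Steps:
R = -1884727
K(x) = 738 - x
(K(h(31, -27)) + 2051961) + R = ((738 - 1*(-17)) + 2051961) - 1884727 = ((738 + 17) + 2051961) - 1884727 = (755 + 2051961) - 1884727 = 2052716 - 1884727 = 167989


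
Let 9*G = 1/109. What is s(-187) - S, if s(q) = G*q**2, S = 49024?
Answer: -48057575/981 ≈ -48988.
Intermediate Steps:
G = 1/981 (G = (1/9)/109 = (1/9)*(1/109) = 1/981 ≈ 0.0010194)
s(q) = q**2/981
s(-187) - S = (1/981)*(-187)**2 - 1*49024 = (1/981)*34969 - 49024 = 34969/981 - 49024 = -48057575/981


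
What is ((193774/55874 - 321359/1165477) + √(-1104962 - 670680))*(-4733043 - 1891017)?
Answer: -98359497051515280/4651418707 - 6624060*I*√1775642 ≈ -2.1146e+7 - 8.8268e+9*I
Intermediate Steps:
((193774/55874 - 321359/1165477) + √(-1104962 - 670680))*(-4733043 - 1891017) = ((193774*(1/55874) - 321359*1/1165477) + √(-1775642))*(-6624060) = ((13841/3991 - 321359/1165477) + I*√1775642)*(-6624060) = (14848823388/4651418707 + I*√1775642)*(-6624060) = -98359497051515280/4651418707 - 6624060*I*√1775642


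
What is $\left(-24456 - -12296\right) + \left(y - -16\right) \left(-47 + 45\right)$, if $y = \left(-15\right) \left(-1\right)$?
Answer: $-12222$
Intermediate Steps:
$y = 15$
$\left(-24456 - -12296\right) + \left(y - -16\right) \left(-47 + 45\right) = \left(-24456 - -12296\right) + \left(15 - -16\right) \left(-47 + 45\right) = \left(-24456 + 12296\right) + \left(15 + 16\right) \left(-2\right) = -12160 + 31 \left(-2\right) = -12160 - 62 = -12222$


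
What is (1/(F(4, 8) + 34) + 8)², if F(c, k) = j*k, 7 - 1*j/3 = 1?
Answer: 2030625/31684 ≈ 64.090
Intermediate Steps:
j = 18 (j = 21 - 3*1 = 21 - 3 = 18)
F(c, k) = 18*k
(1/(F(4, 8) + 34) + 8)² = (1/(18*8 + 34) + 8)² = (1/(144 + 34) + 8)² = (1/178 + 8)² = (1425/178)² = 2030625/31684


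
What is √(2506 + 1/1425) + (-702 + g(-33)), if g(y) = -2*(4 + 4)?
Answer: -718 + √203549907/285 ≈ -667.94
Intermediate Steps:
g(y) = -16 (g(y) = -2*8 = -16)
√(2506 + 1/1425) + (-702 + g(-33)) = √(2506 + 1/1425) + (-702 - 16) = √(2506 + 1/1425) - 718 = √(3571051/1425) - 718 = √203549907/285 - 718 = -718 + √203549907/285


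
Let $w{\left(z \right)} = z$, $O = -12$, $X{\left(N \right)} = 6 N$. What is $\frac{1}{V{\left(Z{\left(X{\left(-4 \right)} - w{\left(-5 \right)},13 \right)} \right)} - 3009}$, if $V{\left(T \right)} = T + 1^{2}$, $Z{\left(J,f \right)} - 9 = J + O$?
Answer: $- \frac{1}{3030} \approx -0.00033003$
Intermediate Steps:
$Z{\left(J,f \right)} = -3 + J$ ($Z{\left(J,f \right)} = 9 + \left(J - 12\right) = 9 + \left(-12 + J\right) = -3 + J$)
$V{\left(T \right)} = 1 + T$ ($V{\left(T \right)} = T + 1 = 1 + T$)
$\frac{1}{V{\left(Z{\left(X{\left(-4 \right)} - w{\left(-5 \right)},13 \right)} \right)} - 3009} = \frac{1}{\left(1 + \left(-3 + \left(6 \left(-4\right) - -5\right)\right)\right) - 3009} = \frac{1}{\left(1 + \left(-3 + \left(-24 + 5\right)\right)\right) - 3009} = \frac{1}{\left(1 - 22\right) - 3009} = \frac{1}{-21 - 3009} = \frac{1}{-3030} = - \frac{1}{3030}$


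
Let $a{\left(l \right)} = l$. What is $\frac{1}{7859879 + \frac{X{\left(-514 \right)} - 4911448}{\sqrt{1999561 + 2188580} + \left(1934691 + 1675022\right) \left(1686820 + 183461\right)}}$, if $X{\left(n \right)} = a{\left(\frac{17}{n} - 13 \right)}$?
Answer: $\frac{2557993550212416919856206129992736290}{20105519787448160355157674780819730751794609} - \frac{3892765077282 \sqrt{465349}}{743904232135581933140833966890330037816400533} \approx 1.2723 \cdot 10^{-7}$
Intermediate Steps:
$X{\left(n \right)} = -13 + \frac{17}{n}$ ($X{\left(n \right)} = \frac{17}{n} - 13 = -13 + \frac{17}{n}$)
$\frac{1}{7859879 + \frac{X{\left(-514 \right)} - 4911448}{\sqrt{1999561 + 2188580} + \left(1934691 + 1675022\right) \left(1686820 + 183461\right)}} = \frac{1}{7859879 + \frac{\left(-13 + \frac{17}{-514}\right) - 4911448}{\sqrt{1999561 + 2188580} + \left(1934691 + 1675022\right) \left(1686820 + 183461\right)}} = \frac{1}{7859879 + \frac{\left(-13 + 17 \left(- \frac{1}{514}\right)\right) - 4911448}{\sqrt{4188141} + 3609713 \cdot 1870281}} = \frac{1}{7859879 + \frac{\left(-13 - \frac{17}{514}\right) - 4911448}{3 \sqrt{465349} + 6751177639353}} = \frac{1}{7859879 + \frac{- \frac{6699}{514} - 4911448}{6751177639353 + 3 \sqrt{465349}}} = \frac{1}{7859879 - \frac{2524490971}{514 \left(6751177639353 + 3 \sqrt{465349}\right)}}$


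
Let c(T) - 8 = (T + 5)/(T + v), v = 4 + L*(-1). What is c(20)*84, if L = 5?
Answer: 14868/19 ≈ 782.53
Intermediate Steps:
v = -1 (v = 4 + 5*(-1) = 4 - 5 = -1)
c(T) = 8 + (5 + T)/(-1 + T) (c(T) = 8 + (T + 5)/(T - 1) = 8 + (5 + T)/(-1 + T))
c(20)*84 = (3*(-1 + 3*20)/(-1 + 20))*84 = (3*(-1 + 60)/19)*84 = (3*(1/19)*59)*84 = (177/19)*84 = 14868/19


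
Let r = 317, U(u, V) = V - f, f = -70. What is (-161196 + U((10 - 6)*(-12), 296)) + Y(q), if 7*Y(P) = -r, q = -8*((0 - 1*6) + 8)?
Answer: -1126127/7 ≈ -1.6088e+5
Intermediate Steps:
U(u, V) = 70 + V (U(u, V) = V - 1*(-70) = V + 70 = 70 + V)
q = -16 (q = -8*((0 - 6) + 8) = -8*(-6 + 8) = -8*2 = -16)
Y(P) = -317/7 (Y(P) = (-1*317)/7 = (⅐)*(-317) = -317/7)
(-161196 + U((10 - 6)*(-12), 296)) + Y(q) = (-161196 + (70 + 296)) - 317/7 = (-161196 + 366) - 317/7 = -160830 - 317/7 = -1126127/7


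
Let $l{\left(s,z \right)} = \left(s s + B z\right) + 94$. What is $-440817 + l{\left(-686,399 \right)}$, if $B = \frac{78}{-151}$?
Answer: $\frac{4479701}{151} \approx 29667.0$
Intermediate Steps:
$B = - \frac{78}{151}$ ($B = 78 \left(- \frac{1}{151}\right) = - \frac{78}{151} \approx -0.51656$)
$l{\left(s,z \right)} = 94 + s^{2} - \frac{78 z}{151}$ ($l{\left(s,z \right)} = \left(s s - \frac{78 z}{151}\right) + 94 = \left(s^{2} - \frac{78 z}{151}\right) + 94 = 94 + s^{2} - \frac{78 z}{151}$)
$-440817 + l{\left(-686,399 \right)} = -440817 + \left(94 + \left(-686\right)^{2} - \frac{31122}{151}\right) = -440817 + \left(94 + 470596 - \frac{31122}{151}\right) = -440817 + \frac{71043068}{151} = \frac{4479701}{151}$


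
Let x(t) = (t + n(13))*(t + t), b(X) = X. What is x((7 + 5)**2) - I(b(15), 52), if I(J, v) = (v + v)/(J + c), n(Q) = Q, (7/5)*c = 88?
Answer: 24641992/545 ≈ 45215.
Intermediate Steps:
c = 440/7 (c = (5/7)*88 = 440/7 ≈ 62.857)
I(J, v) = 2*v/(440/7 + J) (I(J, v) = (v + v)/(J + 440/7) = (2*v)/(440/7 + J) = 2*v/(440/7 + J))
x(t) = 2*t*(13 + t) (x(t) = (t + 13)*(t + t) = (13 + t)*(2*t) = 2*t*(13 + t))
x((7 + 5)**2) - I(b(15), 52) = 2*(7 + 5)**2*(13 + (7 + 5)**2) - 14*52/(440 + 7*15) = 2*12**2*(13 + 12**2) - 14*52/(440 + 105) = 2*144*(13 + 144) - 14*52/545 = 2*144*157 - 14*52/545 = 45216 - 1*728/545 = 45216 - 728/545 = 24641992/545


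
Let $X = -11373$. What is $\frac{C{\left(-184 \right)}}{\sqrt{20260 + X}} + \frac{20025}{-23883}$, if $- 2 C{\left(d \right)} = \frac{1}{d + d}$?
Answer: $- \frac{6675}{7961} + \frac{\sqrt{8887}}{6540832} \approx -0.83845$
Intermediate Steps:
$C{\left(d \right)} = - \frac{1}{4 d}$ ($C{\left(d \right)} = - \frac{1}{2 \left(d + d\right)} = - \frac{1}{2 \cdot 2 d} = - \frac{\frac{1}{2} \frac{1}{d}}{2} = - \frac{1}{4 d}$)
$\frac{C{\left(-184 \right)}}{\sqrt{20260 + X}} + \frac{20025}{-23883} = \frac{\left(- \frac{1}{4}\right) \frac{1}{-184}}{\sqrt{20260 - 11373}} + \frac{20025}{-23883} = \frac{\left(- \frac{1}{4}\right) \left(- \frac{1}{184}\right)}{\sqrt{8887}} + 20025 \left(- \frac{1}{23883}\right) = \frac{\frac{1}{8887} \sqrt{8887}}{736} - \frac{6675}{7961} = \frac{\sqrt{8887}}{6540832} - \frac{6675}{7961} = - \frac{6675}{7961} + \frac{\sqrt{8887}}{6540832}$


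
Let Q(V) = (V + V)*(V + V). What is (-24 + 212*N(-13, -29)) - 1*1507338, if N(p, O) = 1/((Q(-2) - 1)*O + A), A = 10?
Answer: -640629062/425 ≈ -1.5074e+6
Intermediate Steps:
Q(V) = 4*V**2 (Q(V) = (2*V)*(2*V) = 4*V**2)
N(p, O) = 1/(10 + 15*O) (N(p, O) = 1/((4*(-2)**2 - 1)*O + 10) = 1/((4*4 - 1)*O + 10) = 1/((16 - 1)*O + 10) = 1/(15*O + 10) = 1/(10 + 15*O))
(-24 + 212*N(-13, -29)) - 1*1507338 = (-24 + 212*(1/(5*(2 + 3*(-29))))) - 1*1507338 = (-24 + 212*(1/(5*(2 - 87)))) - 1507338 = (-24 + 212*((1/5)/(-85))) - 1507338 = (-24 + 212*((1/5)*(-1/85))) - 1507338 = (-24 + 212*(-1/425)) - 1507338 = (-24 - 212/425) - 1507338 = -10412/425 - 1507338 = -640629062/425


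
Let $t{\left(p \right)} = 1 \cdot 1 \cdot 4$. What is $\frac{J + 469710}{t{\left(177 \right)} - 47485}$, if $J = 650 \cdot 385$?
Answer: $- \frac{719960}{47481} \approx -15.163$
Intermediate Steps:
$J = 250250$
$t{\left(p \right)} = 4$ ($t{\left(p \right)} = 1 \cdot 4 = 4$)
$\frac{J + 469710}{t{\left(177 \right)} - 47485} = \frac{250250 + 469710}{4 - 47485} = \frac{719960}{-47481} = 719960 \left(- \frac{1}{47481}\right) = - \frac{719960}{47481}$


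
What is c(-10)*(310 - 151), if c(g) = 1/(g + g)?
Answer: -159/20 ≈ -7.9500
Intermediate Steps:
c(g) = 1/(2*g)
c(-10)*(310 - 151) = ((½)/(-10))*(310 - 151) = ((½)*(-⅒))*159 = -1/20*159 = -159/20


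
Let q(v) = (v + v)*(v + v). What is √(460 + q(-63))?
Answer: 4*√1021 ≈ 127.81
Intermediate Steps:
q(v) = 4*v² (q(v) = (2*v)*(2*v) = 4*v²)
√(460 + q(-63)) = √(460 + 4*(-63)²) = √(460 + 4*3969) = √(460 + 15876) = √16336 = 4*√1021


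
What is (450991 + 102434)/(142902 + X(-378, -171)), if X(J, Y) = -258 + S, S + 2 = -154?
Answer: 184475/47496 ≈ 3.8840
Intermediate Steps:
S = -156 (S = -2 - 154 = -156)
X(J, Y) = -414 (X(J, Y) = -258 - 156 = -414)
(450991 + 102434)/(142902 + X(-378, -171)) = (450991 + 102434)/(142902 - 414) = 553425/142488 = 553425*(1/142488) = 184475/47496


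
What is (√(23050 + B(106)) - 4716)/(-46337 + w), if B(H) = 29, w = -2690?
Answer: 4716/49027 - 7*√471/49027 ≈ 0.093093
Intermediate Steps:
(√(23050 + B(106)) - 4716)/(-46337 + w) = (√(23050 + 29) - 4716)/(-46337 - 2690) = (√23079 - 4716)/(-49027) = (7*√471 - 4716)*(-1/49027) = (-4716 + 7*√471)*(-1/49027) = 4716/49027 - 7*√471/49027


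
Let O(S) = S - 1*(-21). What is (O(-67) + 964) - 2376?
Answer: -1458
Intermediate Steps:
O(S) = 21 + S (O(S) = S + 21 = 21 + S)
(O(-67) + 964) - 2376 = ((21 - 67) + 964) - 2376 = (-46 + 964) - 2376 = 918 - 2376 = -1458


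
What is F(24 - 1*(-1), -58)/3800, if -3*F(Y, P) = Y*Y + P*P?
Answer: -3989/11400 ≈ -0.34991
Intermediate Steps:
F(Y, P) = -P²/3 - Y²/3 (F(Y, P) = -(Y*Y + P*P)/3 = -(Y² + P²)/3 = -(P² + Y²)/3 = -P²/3 - Y²/3)
F(24 - 1*(-1), -58)/3800 = (-⅓*(-58)² - (24 - 1*(-1))²/3)/3800 = (-⅓*3364 - (24 + 1)²/3)*(1/3800) = (-3364/3 - ⅓*25²)*(1/3800) = (-3364/3 - ⅓*625)*(1/3800) = (-3364/3 - 625/3)*(1/3800) = -3989/3*1/3800 = -3989/11400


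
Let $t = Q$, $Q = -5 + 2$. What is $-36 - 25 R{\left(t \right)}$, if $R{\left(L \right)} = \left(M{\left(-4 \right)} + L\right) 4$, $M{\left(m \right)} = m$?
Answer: $664$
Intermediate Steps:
$Q = -3$
$t = -3$
$R{\left(L \right)} = -16 + 4 L$ ($R{\left(L \right)} = \left(-4 + L\right) 4 = -16 + 4 L$)
$-36 - 25 R{\left(t \right)} = -36 - 25 \left(-16 + 4 \left(-3\right)\right) = -36 - 25 \left(-16 - 12\right) = -36 - -700 = -36 + 700 = 664$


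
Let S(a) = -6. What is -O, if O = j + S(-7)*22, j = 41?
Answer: 91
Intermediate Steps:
O = -91 (O = 41 - 6*22 = 41 - 132 = -91)
-O = -1*(-91) = 91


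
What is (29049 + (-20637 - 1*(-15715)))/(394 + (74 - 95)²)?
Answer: 24127/835 ≈ 28.895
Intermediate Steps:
(29049 + (-20637 - 1*(-15715)))/(394 + (74 - 95)²) = (29049 + (-20637 + 15715))/(394 + (-21)²) = (29049 - 4922)/(394 + 441) = 24127/835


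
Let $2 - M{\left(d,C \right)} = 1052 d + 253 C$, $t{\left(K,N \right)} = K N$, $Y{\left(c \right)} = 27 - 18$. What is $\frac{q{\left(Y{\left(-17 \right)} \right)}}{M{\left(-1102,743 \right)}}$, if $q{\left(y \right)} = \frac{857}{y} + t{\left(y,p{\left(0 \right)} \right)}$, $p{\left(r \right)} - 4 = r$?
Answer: $\frac{1181}{8741943} \approx 0.0001351$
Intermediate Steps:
$Y{\left(c \right)} = 9$
$p{\left(r \right)} = 4 + r$
$M{\left(d,C \right)} = 2 - 1052 d - 253 C$ ($M{\left(d,C \right)} = 2 - \left(1052 d + 253 C\right) = 2 - \left(253 C + 1052 d\right) = 2 - 1052 d - 253 C$)
$q{\left(y \right)} = 4 y + \frac{857}{y}$ ($q{\left(y \right)} = \frac{857}{y} + y \left(4 + 0\right) = \frac{857}{y} + y 4 = \frac{857}{y} + 4 y = 4 y + \frac{857}{y}$)
$\frac{q{\left(Y{\left(-17 \right)} \right)}}{M{\left(-1102,743 \right)}} = \frac{4 \cdot 9 + \frac{857}{9}}{2 - -1159304 - 187979} = \frac{36 + 857 \cdot \frac{1}{9}}{2 + 1159304 - 187979} = \frac{36 + \frac{857}{9}}{971327} = \frac{1181}{9} \cdot \frac{1}{971327} = \frac{1181}{8741943}$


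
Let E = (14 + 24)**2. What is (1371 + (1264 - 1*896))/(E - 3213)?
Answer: -1739/1769 ≈ -0.98304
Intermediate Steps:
E = 1444 (E = 38**2 = 1444)
(1371 + (1264 - 1*896))/(E - 3213) = (1371 + (1264 - 1*896))/(1444 - 3213) = (1371 + (1264 - 896))/(-1769) = (1371 + 368)*(-1/1769) = 1739*(-1/1769) = -1739/1769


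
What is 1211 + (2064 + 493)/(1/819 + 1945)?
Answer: 1931163899/1592956 ≈ 1212.3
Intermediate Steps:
1211 + (2064 + 493)/(1/819 + 1945) = 1211 + 2557/(1/819 + 1945) = 1211 + 2557/(1592956/819) = 1211 + 2557*(819/1592956) = 1211 + 2094183/1592956 = 1931163899/1592956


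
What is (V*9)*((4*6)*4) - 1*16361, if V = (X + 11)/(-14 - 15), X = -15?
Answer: -471013/29 ≈ -16242.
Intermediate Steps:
V = 4/29 (V = (-15 + 11)/(-14 - 15) = -4/(-29) = -4*(-1/29) = 4/29 ≈ 0.13793)
(V*9)*((4*6)*4) - 1*16361 = ((4/29)*9)*((4*6)*4) - 1*16361 = 36*(24*4)/29 - 16361 = (36/29)*96 - 16361 = 3456/29 - 16361 = -471013/29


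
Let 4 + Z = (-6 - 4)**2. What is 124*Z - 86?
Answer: 11818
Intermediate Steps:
Z = 96 (Z = -4 + (-6 - 4)**2 = -4 + (-10)**2 = -4 + 100 = 96)
124*Z - 86 = 124*96 - 86 = 11904 - 86 = 11818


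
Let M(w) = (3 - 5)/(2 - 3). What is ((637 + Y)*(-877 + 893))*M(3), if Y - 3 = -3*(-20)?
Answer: 22400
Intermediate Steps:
M(w) = 2 (M(w) = -2/(-1) = -2*(-1) = 2)
Y = 63 (Y = 3 - 3*(-20) = 3 + 60 = 63)
((637 + Y)*(-877 + 893))*M(3) = ((637 + 63)*(-877 + 893))*2 = (700*16)*2 = 11200*2 = 22400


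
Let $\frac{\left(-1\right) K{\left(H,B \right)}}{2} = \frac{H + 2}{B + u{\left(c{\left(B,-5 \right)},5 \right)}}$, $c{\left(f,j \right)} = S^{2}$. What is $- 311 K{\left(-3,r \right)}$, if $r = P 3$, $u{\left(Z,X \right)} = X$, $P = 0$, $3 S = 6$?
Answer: $- \frac{622}{5} \approx -124.4$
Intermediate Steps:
$S = 2$ ($S = \frac{1}{3} \cdot 6 = 2$)
$c{\left(f,j \right)} = 4$ ($c{\left(f,j \right)} = 2^{2} = 4$)
$r = 0$ ($r = 0 \cdot 3 = 0$)
$K{\left(H,B \right)} = - \frac{2 \left(2 + H\right)}{5 + B}$ ($K{\left(H,B \right)} = - 2 \frac{H + 2}{B + 5} = - 2 \frac{2 + H}{5 + B} = - \frac{2 \left(2 + H\right)}{5 + B}$)
$- 311 K{\left(-3,r \right)} = - 311 \frac{2 \left(-2 - -3\right)}{5 + 0} = - 311 \frac{2 \left(-2 + 3\right)}{5} = - 311 \cdot 2 \cdot \frac{1}{5} \cdot 1 = \left(-311\right) \frac{2}{5} = - \frac{622}{5}$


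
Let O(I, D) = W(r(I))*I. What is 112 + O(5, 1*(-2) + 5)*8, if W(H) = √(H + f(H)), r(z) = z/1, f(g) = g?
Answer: 112 + 40*√10 ≈ 238.49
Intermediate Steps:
r(z) = z (r(z) = z*1 = z)
W(H) = √2*√H (W(H) = √(H + H) = √(2*H) = √2*√H)
O(I, D) = √2*I^(3/2) (O(I, D) = (√2*√I)*I = √2*I^(3/2))
112 + O(5, 1*(-2) + 5)*8 = 112 + (√2*5^(3/2))*8 = 112 + (√2*(5*√5))*8 = 112 + (5*√10)*8 = 112 + 40*√10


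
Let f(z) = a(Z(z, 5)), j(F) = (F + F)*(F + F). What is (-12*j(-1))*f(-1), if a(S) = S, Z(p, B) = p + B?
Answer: -192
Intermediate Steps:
Z(p, B) = B + p
j(F) = 4*F² (j(F) = (2*F)*(2*F) = 4*F²)
f(z) = 5 + z
(-12*j(-1))*f(-1) = (-48*(-1)²)*(5 - 1) = -48*4 = -192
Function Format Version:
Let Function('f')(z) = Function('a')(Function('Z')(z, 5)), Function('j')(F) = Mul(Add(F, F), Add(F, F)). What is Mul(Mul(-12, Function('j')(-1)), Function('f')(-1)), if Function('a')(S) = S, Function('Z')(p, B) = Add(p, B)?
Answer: -192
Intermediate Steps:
Function('Z')(p, B) = Add(B, p)
Function('j')(F) = Mul(4, Pow(F, 2)) (Function('j')(F) = Mul(Mul(2, F), Mul(2, F)) = Mul(4, Pow(F, 2)))
Function('f')(z) = Add(5, z)
Mul(Mul(-12, Function('j')(-1)), Function('f')(-1)) = Mul(Mul(-12, Mul(4, Pow(-1, 2))), Add(5, -1)) = Mul(Mul(-12, Mul(4, 1)), 4) = Mul(Mul(-12, 4), 4) = Mul(-48, 4) = -192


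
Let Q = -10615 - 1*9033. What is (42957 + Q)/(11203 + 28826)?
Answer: 2119/3639 ≈ 0.58230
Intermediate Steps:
Q = -19648 (Q = -10615 - 9033 = -19648)
(42957 + Q)/(11203 + 28826) = (42957 - 19648)/(11203 + 28826) = 23309/40029 = 23309*(1/40029) = 2119/3639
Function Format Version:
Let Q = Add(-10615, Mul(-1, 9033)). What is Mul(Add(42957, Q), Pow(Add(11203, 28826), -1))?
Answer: Rational(2119, 3639) ≈ 0.58230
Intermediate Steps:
Q = -19648 (Q = Add(-10615, -9033) = -19648)
Mul(Add(42957, Q), Pow(Add(11203, 28826), -1)) = Mul(Add(42957, -19648), Pow(Add(11203, 28826), -1)) = Mul(23309, Pow(40029, -1)) = Mul(23309, Rational(1, 40029)) = Rational(2119, 3639)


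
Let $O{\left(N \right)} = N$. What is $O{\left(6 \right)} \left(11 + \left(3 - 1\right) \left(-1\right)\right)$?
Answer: $54$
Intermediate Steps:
$O{\left(6 \right)} \left(11 + \left(3 - 1\right) \left(-1\right)\right) = 6 \left(11 + \left(3 - 1\right) \left(-1\right)\right) = 6 \left(11 + 2 \left(-1\right)\right) = 6 \left(11 - 2\right) = 6 \cdot 9 = 54$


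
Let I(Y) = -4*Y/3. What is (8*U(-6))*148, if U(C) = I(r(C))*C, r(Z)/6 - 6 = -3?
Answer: 170496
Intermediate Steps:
r(Z) = 18 (r(Z) = 36 + 6*(-3) = 36 - 18 = 18)
I(Y) = -4*Y/3 (I(Y) = -4*Y*(⅓) = -4*Y/3)
U(C) = -24*C (U(C) = (-4/3*18)*C = -24*C)
(8*U(-6))*148 = (8*(-24*(-6)))*148 = (8*144)*148 = 1152*148 = 170496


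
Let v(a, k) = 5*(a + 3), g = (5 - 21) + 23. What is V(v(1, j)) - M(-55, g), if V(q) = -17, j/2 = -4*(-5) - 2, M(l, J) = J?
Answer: -24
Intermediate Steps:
g = 7 (g = -16 + 23 = 7)
j = 36 (j = 2*(-4*(-5) - 2) = 2*(20 - 2) = 2*18 = 36)
v(a, k) = 15 + 5*a (v(a, k) = 5*(3 + a) = 15 + 5*a)
V(v(1, j)) - M(-55, g) = -17 - 1*7 = -17 - 7 = -24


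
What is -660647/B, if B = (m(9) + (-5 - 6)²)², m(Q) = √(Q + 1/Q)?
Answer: -5945823/(363 + √82)² ≈ -42.953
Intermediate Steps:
m(Q) = √(Q + 1/Q)
B = (121 + √82/3)² (B = (√(9 + 1/9) + (-5 - 6)²)² = (√(9 + ⅑) + (-11)²)² = (√(82/9) + 121)² = (√82/3 + 121)² = (121 + √82/3)² ≈ 15381.)
-660647/B = -660647*9/(363 + √82)² = -5945823/(363 + √82)²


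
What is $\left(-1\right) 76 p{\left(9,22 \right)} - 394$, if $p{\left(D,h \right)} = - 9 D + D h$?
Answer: $-9286$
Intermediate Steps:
$\left(-1\right) 76 p{\left(9,22 \right)} - 394 = \left(-1\right) 76 \cdot 9 \left(-9 + 22\right) - 394 = - 76 \cdot 9 \cdot 13 - 394 = \left(-76\right) 117 - 394 = -8892 - 394 = -9286$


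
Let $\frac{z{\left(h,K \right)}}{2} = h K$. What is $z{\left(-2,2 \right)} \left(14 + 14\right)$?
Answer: $-224$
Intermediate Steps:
$z{\left(h,K \right)} = 2 K h$ ($z{\left(h,K \right)} = 2 h K = 2 K h$)
$z{\left(-2,2 \right)} \left(14 + 14\right) = 2 \cdot 2 \left(-2\right) \left(14 + 14\right) = \left(-8\right) 28 = -224$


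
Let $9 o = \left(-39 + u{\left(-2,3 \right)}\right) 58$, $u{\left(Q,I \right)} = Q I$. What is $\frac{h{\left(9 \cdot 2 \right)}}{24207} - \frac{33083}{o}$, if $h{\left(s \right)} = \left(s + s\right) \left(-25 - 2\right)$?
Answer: $\frac{266852767}{2340010} \approx 114.04$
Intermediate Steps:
$u{\left(Q,I \right)} = I Q$
$h{\left(s \right)} = - 54 s$ ($h{\left(s \right)} = 2 s \left(-27\right) = - 54 s$)
$o = -290$ ($o = \frac{\left(-39 + 3 \left(-2\right)\right) 58}{9} = \frac{\left(-39 - 6\right) 58}{9} = \frac{\left(-45\right) 58}{9} = \frac{1}{9} \left(-2610\right) = -290$)
$\frac{h{\left(9 \cdot 2 \right)}}{24207} - \frac{33083}{o} = \frac{\left(-54\right) 9 \cdot 2}{24207} - \frac{33083}{-290} = \left(-54\right) 18 \cdot \frac{1}{24207} - - \frac{33083}{290} = \left(-972\right) \frac{1}{24207} + \frac{33083}{290} = - \frac{324}{8069} + \frac{33083}{290} = \frac{266852767}{2340010}$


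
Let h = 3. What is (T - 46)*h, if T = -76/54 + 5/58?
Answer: -74105/522 ≈ -141.96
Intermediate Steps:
T = -2069/1566 (T = -76*1/54 + 5*(1/58) = -38/27 + 5/58 = -2069/1566 ≈ -1.3212)
(T - 46)*h = (-2069/1566 - 46)*3 = -74105/1566*3 = -74105/522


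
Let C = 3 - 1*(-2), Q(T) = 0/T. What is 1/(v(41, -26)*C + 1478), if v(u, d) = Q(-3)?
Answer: 1/1478 ≈ 0.00067659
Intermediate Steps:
Q(T) = 0
v(u, d) = 0
C = 5 (C = 3 + 2 = 5)
1/(v(41, -26)*C + 1478) = 1/(0*5 + 1478) = 1/(0 + 1478) = 1/1478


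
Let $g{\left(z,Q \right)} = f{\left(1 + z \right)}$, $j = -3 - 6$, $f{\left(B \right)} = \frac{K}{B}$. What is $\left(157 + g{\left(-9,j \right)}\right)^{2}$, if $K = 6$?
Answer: $\frac{390625}{16} \approx 24414.0$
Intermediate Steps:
$f{\left(B \right)} = \frac{6}{B}$
$j = -9$ ($j = -3 - 6 = -9$)
$g{\left(z,Q \right)} = \frac{6}{1 + z}$
$\left(157 + g{\left(-9,j \right)}\right)^{2} = \left(157 + \frac{6}{1 - 9}\right)^{2} = \left(157 + \frac{6}{-8}\right)^{2} = \left(157 + 6 \left(- \frac{1}{8}\right)\right)^{2} = \left(157 - \frac{3}{4}\right)^{2} = \left(\frac{625}{4}\right)^{2} = \frac{390625}{16}$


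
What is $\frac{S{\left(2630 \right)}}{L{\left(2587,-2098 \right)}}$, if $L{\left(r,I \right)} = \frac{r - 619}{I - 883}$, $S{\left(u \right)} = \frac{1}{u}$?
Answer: $- \frac{2981}{5175840} \approx -0.00057594$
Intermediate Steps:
$L{\left(r,I \right)} = \frac{-619 + r}{-883 + I}$
$\frac{S{\left(2630 \right)}}{L{\left(2587,-2098 \right)}} = \frac{1}{2630 \frac{-619 + 2587}{-883 - 2098}} = \frac{1}{2630 \frac{1}{-2981} \cdot 1968} = \frac{1}{2630 \left(\left(- \frac{1}{2981}\right) 1968\right)} = \frac{1}{2630 \left(- \frac{1968}{2981}\right)} = \frac{1}{2630} \left(- \frac{2981}{1968}\right) = - \frac{2981}{5175840}$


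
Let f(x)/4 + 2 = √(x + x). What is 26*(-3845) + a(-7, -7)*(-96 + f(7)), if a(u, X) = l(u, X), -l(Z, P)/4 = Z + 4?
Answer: -101218 + 48*√14 ≈ -1.0104e+5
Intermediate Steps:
f(x) = -8 + 4*√2*√x (f(x) = -8 + 4*√(x + x) = -8 + 4*√(2*x) = -8 + 4*(√2*√x) = -8 + 4*√2*√x)
l(Z, P) = -16 - 4*Z (l(Z, P) = -4*(Z + 4) = -4*(4 + Z) = -16 - 4*Z)
a(u, X) = -16 - 4*u
26*(-3845) + a(-7, -7)*(-96 + f(7)) = 26*(-3845) + (-16 - 4*(-7))*(-96 + (-8 + 4*√2*√7)) = -99970 + (-16 + 28)*(-96 + (-8 + 4*√14)) = -99970 + 12*(-104 + 4*√14) = -99970 + (-1248 + 48*√14) = -101218 + 48*√14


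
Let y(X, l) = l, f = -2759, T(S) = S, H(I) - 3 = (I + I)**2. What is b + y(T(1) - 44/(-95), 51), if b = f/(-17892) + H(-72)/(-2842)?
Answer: 159291511/3632076 ≈ 43.857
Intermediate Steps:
H(I) = 3 + 4*I**2 (H(I) = 3 + (I + I)**2 = 3 + (2*I)**2 = 3 + 4*I**2)
b = -25944365/3632076 (b = -2759/(-17892) + (3 + 4*(-72)**2)/(-2842) = -2759*(-1/17892) + (3 + 4*5184)*(-1/2842) = 2759/17892 + (3 + 20736)*(-1/2842) = 2759/17892 + 20739*(-1/2842) = 2759/17892 - 20739/2842 = -25944365/3632076 ≈ -7.1431)
b + y(T(1) - 44/(-95), 51) = -25944365/3632076 + 51 = 159291511/3632076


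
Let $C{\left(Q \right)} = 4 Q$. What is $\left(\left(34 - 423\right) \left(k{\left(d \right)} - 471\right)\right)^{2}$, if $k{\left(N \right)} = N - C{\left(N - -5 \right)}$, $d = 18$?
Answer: $44946120025$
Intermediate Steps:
$k{\left(N \right)} = -20 - 3 N$ ($k{\left(N \right)} = N - 4 \left(N - -5\right) = N - 4 \left(N + 5\right) = N - 4 \left(5 + N\right) = N - \left(20 + 4 N\right) = -20 - 3 N$)
$\left(\left(34 - 423\right) \left(k{\left(d \right)} - 471\right)\right)^{2} = \left(\left(34 - 423\right) \left(\left(-20 - 54\right) - 471\right)\right)^{2} = \left(- 389 \left(\left(-20 - 54\right) - 471\right)\right)^{2} = \left(- 389 \left(-74 - 471\right)\right)^{2} = \left(\left(-389\right) \left(-545\right)\right)^{2} = 212005^{2} = 44946120025$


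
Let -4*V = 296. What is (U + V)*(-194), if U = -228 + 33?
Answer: 52186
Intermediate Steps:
V = -74 (V = -¼*296 = -74)
U = -195
(U + V)*(-194) = (-195 - 74)*(-194) = -269*(-194) = 52186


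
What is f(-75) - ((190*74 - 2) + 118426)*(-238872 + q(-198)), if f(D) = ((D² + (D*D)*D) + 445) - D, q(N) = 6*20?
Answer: 31630404238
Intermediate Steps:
q(N) = 120
f(D) = 445 + D² + D³ - D (f(D) = ((D² + D²*D) + 445) - D = ((D² + D³) + 445) - D = (445 + D² + D³) - D = 445 + D² + D³ - D)
f(-75) - ((190*74 - 2) + 118426)*(-238872 + q(-198)) = (445 + (-75)² + (-75)³ - 1*(-75)) - ((190*74 - 2) + 118426)*(-238872 + 120) = (445 + 5625 - 421875 + 75) - ((14060 - 2) + 118426)*(-238752) = -415730 - (14058 + 118426)*(-238752) = -415730 - 132484*(-238752) = -415730 - 1*(-31630819968) = -415730 + 31630819968 = 31630404238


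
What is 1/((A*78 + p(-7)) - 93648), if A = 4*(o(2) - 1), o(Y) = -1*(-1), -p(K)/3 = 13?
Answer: -1/93687 ≈ -1.0674e-5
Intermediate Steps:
p(K) = -39 (p(K) = -3*13 = -39)
o(Y) = 1
A = 0 (A = 4*(1 - 1) = 4*0 = 0)
1/((A*78 + p(-7)) - 93648) = 1/((0*78 - 39) - 93648) = 1/((0 - 39) - 93648) = 1/(-39 - 93648) = 1/(-93687) = -1/93687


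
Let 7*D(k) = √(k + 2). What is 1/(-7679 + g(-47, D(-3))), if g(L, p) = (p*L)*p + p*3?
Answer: -6144992/47181499539 - 343*I/47181499539 ≈ -0.00013024 - 7.2698e-9*I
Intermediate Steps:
D(k) = √(2 + k)/7 (D(k) = √(k + 2)/7 = √(2 + k)/7)
g(L, p) = 3*p + L*p² (g(L, p) = (L*p)*p + 3*p = L*p² + 3*p = 3*p + L*p²)
1/(-7679 + g(-47, D(-3))) = 1/(-7679 + (√(2 - 3)/7)*(3 - 47*√(2 - 3)/7)) = 1/(-7679 + (√(-1)/7)*(3 - 47*√(-1)/7)) = 1/(-7679 + (I/7)*(3 - 47*I/7)) = 1/(-7679 + I*(3 - 47*I/7)/7)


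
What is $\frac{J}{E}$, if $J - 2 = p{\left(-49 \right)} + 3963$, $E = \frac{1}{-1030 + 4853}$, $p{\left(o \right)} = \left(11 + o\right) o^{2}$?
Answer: $-333644679$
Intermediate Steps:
$p{\left(o \right)} = o^{2} \left(11 + o\right)$
$E = \frac{1}{3823} \approx 0.00026157$
$J = -87273$ ($J = 2 + \left(\left(-49\right)^{2} \left(11 - 49\right) + 3963\right) = 2 + \left(2401 \left(-38\right) + 3963\right) = 2 + \left(-91238 + 3963\right) = 2 - 87275 = -87273$)
$\frac{J}{E} = - 87273 \frac{1}{\frac{1}{3823}} = \left(-87273\right) 3823 = -333644679$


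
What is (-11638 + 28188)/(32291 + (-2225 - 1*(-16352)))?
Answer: 8275/23209 ≈ 0.35654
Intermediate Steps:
(-11638 + 28188)/(32291 + (-2225 - 1*(-16352))) = 16550/(32291 + (-2225 + 16352)) = 16550/(32291 + 14127) = 16550/46418 = 16550*(1/46418) = 8275/23209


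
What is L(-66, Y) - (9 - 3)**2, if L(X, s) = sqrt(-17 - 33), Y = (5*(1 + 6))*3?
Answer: -36 + 5*I*sqrt(2) ≈ -36.0 + 7.0711*I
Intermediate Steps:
Y = 105 (Y = (5*7)*3 = 35*3 = 105)
L(X, s) = 5*I*sqrt(2) (L(X, s) = sqrt(-50) = 5*I*sqrt(2))
L(-66, Y) - (9 - 3)**2 = 5*I*sqrt(2) - (9 - 3)**2 = 5*I*sqrt(2) - 1*6**2 = 5*I*sqrt(2) - 1*36 = 5*I*sqrt(2) - 36 = -36 + 5*I*sqrt(2)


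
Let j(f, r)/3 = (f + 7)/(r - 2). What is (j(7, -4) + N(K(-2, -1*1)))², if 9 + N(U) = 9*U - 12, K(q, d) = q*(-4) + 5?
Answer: 7921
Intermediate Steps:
j(f, r) = 3*(7 + f)/(-2 + r) (j(f, r) = 3*((f + 7)/(r - 2)) = 3*((7 + f)/(-2 + r)) = 3*(7 + f)/(-2 + r))
K(q, d) = 5 - 4*q (K(q, d) = -4*q + 5 = 5 - 4*q)
N(U) = -21 + 9*U (N(U) = -9 + (9*U - 12) = -9 + (-12 + 9*U) = -21 + 9*U)
(j(7, -4) + N(K(-2, -1*1)))² = (3*(7 + 7)/(-2 - 4) + (-21 + 9*(5 - 4*(-2))))² = (3*14/(-6) + (-21 + 9*(5 + 8)))² = (3*(-⅙)*14 + (-21 + 9*13))² = (-7 + (-21 + 117))² = (-7 + 96)² = 89² = 7921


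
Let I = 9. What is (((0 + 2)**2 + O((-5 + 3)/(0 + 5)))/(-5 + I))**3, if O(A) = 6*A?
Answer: 8/125 ≈ 0.064000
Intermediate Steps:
(((0 + 2)**2 + O((-5 + 3)/(0 + 5)))/(-5 + I))**3 = (((0 + 2)**2 + 6*((-5 + 3)/(0 + 5)))/(-5 + 9))**3 = ((2**2 + 6*(-2/5))/4)**3 = ((4 + 6*(-2*1/5))*(1/4))**3 = ((4 + 6*(-2/5))*(1/4))**3 = ((4 - 12/5)*(1/4))**3 = ((8/5)*(1/4))**3 = (2/5)**3 = 8/125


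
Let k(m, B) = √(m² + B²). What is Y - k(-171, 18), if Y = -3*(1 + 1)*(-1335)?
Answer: 8010 - 9*√365 ≈ 7838.1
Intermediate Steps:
k(m, B) = √(B² + m²)
Y = 8010 (Y = -3*2*(-1335) = -6*(-1335) = 8010)
Y - k(-171, 18) = 8010 - √(18² + (-171)²) = 8010 - √(324 + 29241) = 8010 - √29565 = 8010 - 9*√365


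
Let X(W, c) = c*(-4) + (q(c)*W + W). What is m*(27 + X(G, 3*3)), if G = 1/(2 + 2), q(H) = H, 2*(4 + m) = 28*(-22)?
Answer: 2028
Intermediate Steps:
m = -312 (m = -4 + (28*(-22))/2 = -4 + (½)*(-616) = -4 - 308 = -312)
G = ¼ (G = 1/4 = ¼ ≈ 0.25000)
X(W, c) = W - 4*c + W*c (X(W, c) = c*(-4) + (c*W + W) = -4*c + (W*c + W) = -4*c + (W + W*c) = W - 4*c + W*c)
m*(27 + X(G, 3*3)) = -312*(27 + (¼ - 12*3 + (3*3)/4)) = -312*(27 + (¼ - 4*9 + (¼)*9)) = -312*(27 + (¼ - 36 + 9/4)) = -312*(27 - 67/2) = -312*(-13/2) = 2028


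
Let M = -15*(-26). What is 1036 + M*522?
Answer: 204616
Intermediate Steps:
M = 390
1036 + M*522 = 1036 + 390*522 = 1036 + 203580 = 204616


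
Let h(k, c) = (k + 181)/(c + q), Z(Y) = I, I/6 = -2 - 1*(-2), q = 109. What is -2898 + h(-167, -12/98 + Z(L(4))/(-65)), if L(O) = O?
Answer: -15460144/5335 ≈ -2897.9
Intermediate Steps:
I = 0 (I = 6*(-2 - 1*(-2)) = 6*(-2 + 2) = 6*0 = 0)
Z(Y) = 0
h(k, c) = (181 + k)/(109 + c) (h(k, c) = (k + 181)/(c + 109) = (181 + k)/(109 + c))
-2898 + h(-167, -12/98 + Z(L(4))/(-65)) = -2898 + (181 - 167)/(109 + (-12/98 + 0/(-65))) = -2898 + 14/(109 + (-12*1/98 + 0*(-1/65))) = -2898 + 14/(109 + (-6/49 + 0)) = -2898 + 14/(109 - 6/49) = -2898 + 14/(5335/49) = -2898 + (49/5335)*14 = -2898 + 686/5335 = -15460144/5335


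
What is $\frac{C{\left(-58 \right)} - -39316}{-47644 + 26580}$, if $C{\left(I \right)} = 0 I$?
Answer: $- \frac{9829}{5266} \approx -1.8665$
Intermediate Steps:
$C{\left(I \right)} = 0$
$\frac{C{\left(-58 \right)} - -39316}{-47644 + 26580} = \frac{0 - -39316}{-47644 + 26580} = \frac{0 + 39316}{-21064} = 39316 \left(- \frac{1}{21064}\right) = - \frac{9829}{5266}$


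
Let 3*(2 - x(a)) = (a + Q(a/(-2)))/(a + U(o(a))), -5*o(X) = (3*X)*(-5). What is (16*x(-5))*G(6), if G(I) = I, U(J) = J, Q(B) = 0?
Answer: 184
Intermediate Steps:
o(X) = 3*X (o(X) = -3*X*(-5)/5 = -(-3)*X = 3*X)
x(a) = 23/12 (x(a) = 2 - (a + 0)/(3*(a + 3*a)) = 2 - a/(3*(4*a)) = 2 - a*1/(4*a)/3 = 2 - ⅓*¼ = 2 - 1/12 = 23/12)
(16*x(-5))*G(6) = (16*(23/12))*6 = (92/3)*6 = 184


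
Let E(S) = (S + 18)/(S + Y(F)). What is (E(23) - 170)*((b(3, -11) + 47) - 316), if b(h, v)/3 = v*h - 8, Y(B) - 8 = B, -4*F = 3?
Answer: 7999152/121 ≈ 66109.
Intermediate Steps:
F = -¾ (F = -¼*3 = -¾ ≈ -0.75000)
Y(B) = 8 + B
b(h, v) = -24 + 3*h*v (b(h, v) = 3*(v*h - 8) = 3*(h*v - 8) = 3*(-8 + h*v) = -24 + 3*h*v)
E(S) = (18 + S)/(29/4 + S) (E(S) = (S + 18)/(S + (8 - ¾)) = (18 + S)/(S + 29/4) = (18 + S)/(29/4 + S))
(E(23) - 170)*((b(3, -11) + 47) - 316) = (4*(18 + 23)/(29 + 4*23) - 170)*(((-24 + 3*3*(-11)) + 47) - 316) = (4*41/(29 + 92) - 170)*(((-24 - 99) + 47) - 316) = (4*41/121 - 170)*((-123 + 47) - 316) = (4*(1/121)*41 - 170)*(-76 - 316) = (164/121 - 170)*(-392) = -20406/121*(-392) = 7999152/121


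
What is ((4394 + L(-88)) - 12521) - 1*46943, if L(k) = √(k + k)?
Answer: -55070 + 4*I*√11 ≈ -55070.0 + 13.266*I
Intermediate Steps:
L(k) = √2*√k (L(k) = √(2*k) = √2*√k)
((4394 + L(-88)) - 12521) - 1*46943 = ((4394 + √2*√(-88)) - 12521) - 1*46943 = ((4394 + √2*(2*I*√22)) - 12521) - 46943 = ((4394 + 4*I*√11) - 12521) - 46943 = (-8127 + 4*I*√11) - 46943 = -55070 + 4*I*√11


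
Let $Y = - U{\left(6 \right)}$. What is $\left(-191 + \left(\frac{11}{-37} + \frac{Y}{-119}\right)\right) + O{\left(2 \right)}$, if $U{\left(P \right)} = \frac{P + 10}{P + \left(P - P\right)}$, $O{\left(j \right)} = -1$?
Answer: $- \frac{2539759}{13209} \approx -192.27$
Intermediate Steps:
$U{\left(P \right)} = \frac{10 + P}{P}$ ($U{\left(P \right)} = \frac{10 + P}{P + 0} = \frac{10 + P}{P}$)
$Y = - \frac{8}{3}$ ($Y = - \frac{10 + 6}{6} = - \frac{16}{6} = \left(-1\right) \frac{8}{3} = - \frac{8}{3} \approx -2.6667$)
$\left(-191 + \left(\frac{11}{-37} + \frac{Y}{-119}\right)\right) + O{\left(2 \right)} = \left(-191 + \left(\frac{11}{-37} - \frac{8}{3 \left(-119\right)}\right)\right) - 1 = \left(-191 + \left(11 \left(- \frac{1}{37}\right) - - \frac{8}{357}\right)\right) - 1 = \left(-191 + \left(- \frac{11}{37} + \frac{8}{357}\right)\right) - 1 = \left(-191 - \frac{3631}{13209}\right) - 1 = - \frac{2526550}{13209} - 1 = - \frac{2539759}{13209}$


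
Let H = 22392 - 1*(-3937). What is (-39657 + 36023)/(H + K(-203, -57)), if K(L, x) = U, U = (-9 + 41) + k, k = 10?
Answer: -3634/26371 ≈ -0.13780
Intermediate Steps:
U = 42 (U = (-9 + 41) + 10 = 32 + 10 = 42)
H = 26329 (H = 22392 + 3937 = 26329)
K(L, x) = 42
(-39657 + 36023)/(H + K(-203, -57)) = (-39657 + 36023)/(26329 + 42) = -3634/26371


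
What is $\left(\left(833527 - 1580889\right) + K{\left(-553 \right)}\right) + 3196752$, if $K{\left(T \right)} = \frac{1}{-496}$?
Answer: $\frac{1214897439}{496} \approx 2.4494 \cdot 10^{6}$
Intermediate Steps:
$K{\left(T \right)} = - \frac{1}{496}$
$\left(\left(833527 - 1580889\right) + K{\left(-553 \right)}\right) + 3196752 = \left(\left(833527 - 1580889\right) - \frac{1}{496}\right) + 3196752 = \left(-747362 - \frac{1}{496}\right) + 3196752 = - \frac{370691553}{496} + 3196752 = \frac{1214897439}{496}$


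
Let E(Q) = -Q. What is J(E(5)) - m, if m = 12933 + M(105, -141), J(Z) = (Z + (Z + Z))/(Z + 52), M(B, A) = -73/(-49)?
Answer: -29788865/2303 ≈ -12935.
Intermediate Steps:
M(B, A) = 73/49 (M(B, A) = -73*(-1/49) = 73/49)
J(Z) = 3*Z/(52 + Z) (J(Z) = (Z + 2*Z)/(52 + Z) = (3*Z)/(52 + Z) = 3*Z/(52 + Z))
m = 633790/49 (m = 12933 + 73/49 = 633790/49 ≈ 12934.)
J(E(5)) - m = 3*(-1*5)/(52 - 1*5) - 1*633790/49 = 3*(-5)/(52 - 5) - 633790/49 = 3*(-5)/47 - 633790/49 = 3*(-5)*(1/47) - 633790/49 = -15/47 - 633790/49 = -29788865/2303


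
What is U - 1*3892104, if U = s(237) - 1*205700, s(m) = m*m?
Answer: -4041635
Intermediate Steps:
s(m) = m**2
U = -149531 (U = 237**2 - 1*205700 = 56169 - 205700 = -149531)
U - 1*3892104 = -149531 - 1*3892104 = -149531 - 3892104 = -4041635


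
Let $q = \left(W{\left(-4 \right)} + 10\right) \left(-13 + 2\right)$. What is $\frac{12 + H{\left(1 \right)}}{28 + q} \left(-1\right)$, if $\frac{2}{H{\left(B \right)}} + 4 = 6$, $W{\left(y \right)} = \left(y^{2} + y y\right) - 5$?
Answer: $\frac{13}{379} \approx 0.034301$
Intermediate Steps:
$W{\left(y \right)} = -5 + 2 y^{2}$ ($W{\left(y \right)} = \left(y^{2} + y^{2}\right) - 5 = 2 y^{2} - 5 = -5 + 2 y^{2}$)
$H{\left(B \right)} = 1$ ($H{\left(B \right)} = \frac{2}{-4 + 6} = \frac{2}{2} = 2 \cdot \frac{1}{2} = 1$)
$q = -407$ ($q = \left(\left(-5 + 2 \left(-4\right)^{2}\right) + 10\right) \left(-13 + 2\right) = \left(\left(-5 + 2 \cdot 16\right) + 10\right) \left(-11\right) = \left(\left(-5 + 32\right) + 10\right) \left(-11\right) = \left(27 + 10\right) \left(-11\right) = 37 \left(-11\right) = -407$)
$\frac{12 + H{\left(1 \right)}}{28 + q} \left(-1\right) = \frac{12 + 1}{28 - 407} \left(-1\right) = \frac{13}{-379} \left(-1\right) = 13 \left(- \frac{1}{379}\right) \left(-1\right) = \left(- \frac{13}{379}\right) \left(-1\right) = \frac{13}{379}$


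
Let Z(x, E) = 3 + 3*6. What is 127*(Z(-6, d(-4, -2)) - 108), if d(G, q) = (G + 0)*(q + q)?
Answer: -11049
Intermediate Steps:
d(G, q) = 2*G*q (d(G, q) = G*(2*q) = 2*G*q)
Z(x, E) = 21 (Z(x, E) = 3 + 18 = 21)
127*(Z(-6, d(-4, -2)) - 108) = 127*(21 - 108) = 127*(-87) = -11049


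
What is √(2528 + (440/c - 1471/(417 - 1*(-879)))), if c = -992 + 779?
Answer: √16494856817/2556 ≈ 50.247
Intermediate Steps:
c = -213
√(2528 + (440/c - 1471/(417 - 1*(-879)))) = √(2528 + (440/(-213) - 1471/(417 - 1*(-879)))) = √(2528 + (440*(-1/213) - 1471/(417 + 879))) = √(2528 + (-440/213 - 1471/1296)) = √(2528 - 294521/92016) = √(232321927/92016) = √16494856817/2556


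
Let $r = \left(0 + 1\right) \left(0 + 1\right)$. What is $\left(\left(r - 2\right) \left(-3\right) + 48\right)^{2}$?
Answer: $2601$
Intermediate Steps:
$r = 1$ ($r = 1 \cdot 1 = 1$)
$\left(\left(r - 2\right) \left(-3\right) + 48\right)^{2} = \left(\left(1 - 2\right) \left(-3\right) + 48\right)^{2} = \left(\left(-1\right) \left(-3\right) + 48\right)^{2} = \left(3 + 48\right)^{2} = 51^{2} = 2601$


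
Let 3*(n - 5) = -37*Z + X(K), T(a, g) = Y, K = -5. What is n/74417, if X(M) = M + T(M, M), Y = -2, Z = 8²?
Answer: -2360/223251 ≈ -0.010571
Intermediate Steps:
Z = 64
T(a, g) = -2
X(M) = -2 + M (X(M) = M - 2 = -2 + M)
n = -2360/3 (n = 5 + (-37*64 + (-2 - 5))/3 = 5 + (-2368 - 7)/3 = 5 + (⅓)*(-2375) = 5 - 2375/3 = -2360/3 ≈ -786.67)
n/74417 = -2360/3/74417 = -2360/3*1/74417 = -2360/223251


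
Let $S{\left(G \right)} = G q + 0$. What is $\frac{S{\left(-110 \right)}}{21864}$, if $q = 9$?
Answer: $- \frac{165}{3644} \approx -0.04528$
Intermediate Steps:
$S{\left(G \right)} = 9 G$ ($S{\left(G \right)} = G 9 + 0 = 9 G + 0 = 9 G$)
$\frac{S{\left(-110 \right)}}{21864} = \frac{9 \left(-110\right)}{21864} = \left(-990\right) \frac{1}{21864} = - \frac{165}{3644}$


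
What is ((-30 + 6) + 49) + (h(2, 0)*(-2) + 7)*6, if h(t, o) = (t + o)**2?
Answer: 19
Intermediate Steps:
h(t, o) = (o + t)**2
((-30 + 6) + 49) + (h(2, 0)*(-2) + 7)*6 = ((-30 + 6) + 49) + ((0 + 2)**2*(-2) + 7)*6 = (-24 + 49) + (2**2*(-2) + 7)*6 = 25 + (4*(-2) + 7)*6 = 25 + (-8 + 7)*6 = 25 - 1*6 = 25 - 6 = 19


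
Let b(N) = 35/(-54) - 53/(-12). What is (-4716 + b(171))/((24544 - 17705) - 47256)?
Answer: 508921/4365036 ≈ 0.11659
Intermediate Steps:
b(N) = 407/108 (b(N) = 35*(-1/54) - 53*(-1/12) = -35/54 + 53/12 = 407/108)
(-4716 + b(171))/((24544 - 17705) - 47256) = (-4716 + 407/108)/((24544 - 17705) - 47256) = -508921/(108*(6839 - 47256)) = -508921/108/(-40417) = -508921/108*(-1/40417) = 508921/4365036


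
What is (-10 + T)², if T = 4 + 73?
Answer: 4489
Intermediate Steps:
T = 77
(-10 + T)² = (-10 + 77)² = 67² = 4489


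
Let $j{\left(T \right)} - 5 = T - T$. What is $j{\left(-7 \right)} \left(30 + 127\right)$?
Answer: $785$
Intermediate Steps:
$j{\left(T \right)} = 5$ ($j{\left(T \right)} = 5 + \left(T - T\right) = 5 + 0 = 5$)
$j{\left(-7 \right)} \left(30 + 127\right) = 5 \left(30 + 127\right) = 5 \cdot 157 = 785$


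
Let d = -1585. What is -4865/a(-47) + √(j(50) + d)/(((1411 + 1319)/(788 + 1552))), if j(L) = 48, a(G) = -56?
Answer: 695/8 + 6*I*√1537/7 ≈ 86.875 + 33.604*I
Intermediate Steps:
-4865/a(-47) + √(j(50) + d)/(((1411 + 1319)/(788 + 1552))) = -4865/(-56) + √(48 - 1585)/(((1411 + 1319)/(788 + 1552))) = -4865*(-1/56) + √(-1537)/((2730/2340)) = 695/8 + (I*√1537)/((2730*(1/2340))) = 695/8 + (I*√1537)/(7/6) = 695/8 + (I*√1537)*(6/7) = 695/8 + 6*I*√1537/7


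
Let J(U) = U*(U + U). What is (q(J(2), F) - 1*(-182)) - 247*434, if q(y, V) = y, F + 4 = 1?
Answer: -107008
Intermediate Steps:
F = -3 (F = -4 + 1 = -3)
J(U) = 2*U**2 (J(U) = U*(2*U) = 2*U**2)
(q(J(2), F) - 1*(-182)) - 247*434 = (2*2**2 - 1*(-182)) - 247*434 = (2*4 + 182) - 107198 = (8 + 182) - 107198 = 190 - 107198 = -107008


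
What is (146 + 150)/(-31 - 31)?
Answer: -148/31 ≈ -4.7742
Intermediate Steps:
(146 + 150)/(-31 - 31) = 296/(-62) = 296*(-1/62) = -148/31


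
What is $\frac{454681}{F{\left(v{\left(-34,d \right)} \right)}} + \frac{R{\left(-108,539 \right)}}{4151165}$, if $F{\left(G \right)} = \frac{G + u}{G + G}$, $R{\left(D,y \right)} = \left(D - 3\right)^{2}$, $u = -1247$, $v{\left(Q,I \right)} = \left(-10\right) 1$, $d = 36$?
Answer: $\frac{37749132554797}{5218014405} \approx 7234.4$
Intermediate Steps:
$v{\left(Q,I \right)} = -10$
$R{\left(D,y \right)} = \left(-3 + D\right)^{2}$
$F{\left(G \right)} = \frac{-1247 + G}{2 G}$ ($F{\left(G \right)} = \frac{G - 1247}{G + G} = \frac{-1247 + G}{2 G}$)
$\frac{454681}{F{\left(v{\left(-34,d \right)} \right)}} + \frac{R{\left(-108,539 \right)}}{4151165} = \frac{454681}{\frac{1}{2} \frac{1}{-10} \left(-1247 - 10\right)} + \frac{\left(-3 - 108\right)^{2}}{4151165} = \frac{454681}{\frac{1}{2} \left(- \frac{1}{10}\right) \left(-1257\right)} + \left(-111\right)^{2} \cdot \frac{1}{4151165} = \frac{454681}{\frac{1257}{20}} + 12321 \cdot \frac{1}{4151165} = 454681 \cdot \frac{20}{1257} + \frac{12321}{4151165} = \frac{9093620}{1257} + \frac{12321}{4151165} = \frac{37749132554797}{5218014405}$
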